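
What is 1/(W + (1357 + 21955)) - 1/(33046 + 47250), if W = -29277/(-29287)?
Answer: 1668861131/54823524955016 ≈ 3.0441e-5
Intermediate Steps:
W = 29277/29287 (W = -29277*(-1/29287) = 29277/29287 ≈ 0.99966)
1/(W + (1357 + 21955)) - 1/(33046 + 47250) = 1/(29277/29287 + (1357 + 21955)) - 1/(33046 + 47250) = 1/(29277/29287 + 23312) - 1/80296 = 1/(682767821/29287) - 1*1/80296 = 29287/682767821 - 1/80296 = 1668861131/54823524955016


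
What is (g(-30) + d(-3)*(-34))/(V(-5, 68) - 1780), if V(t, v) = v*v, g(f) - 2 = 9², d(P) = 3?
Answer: -19/2844 ≈ -0.0066807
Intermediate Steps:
g(f) = 83 (g(f) = 2 + 9² = 2 + 81 = 83)
V(t, v) = v²
(g(-30) + d(-3)*(-34))/(V(-5, 68) - 1780) = (83 + 3*(-34))/(68² - 1780) = (83 - 102)/(4624 - 1780) = -19/2844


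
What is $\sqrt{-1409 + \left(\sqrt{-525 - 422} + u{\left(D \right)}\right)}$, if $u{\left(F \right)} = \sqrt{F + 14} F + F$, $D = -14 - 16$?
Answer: $\sqrt{-1439 - 120 i + i \sqrt{947}} \approx 1.1755 - 37.952 i$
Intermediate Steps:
$D = -30$ ($D = -14 - 16 = -30$)
$u{\left(F \right)} = F + F \sqrt{14 + F}$ ($u{\left(F \right)} = \sqrt{14 + F} F + F = F \sqrt{14 + F} + F = F + F \sqrt{14 + F}$)
$\sqrt{-1409 + \left(\sqrt{-525 - 422} + u{\left(D \right)}\right)} = \sqrt{-1409 + \left(\sqrt{-525 - 422} - 30 \left(1 + \sqrt{14 - 30}\right)\right)} = \sqrt{-1409 + \left(\sqrt{-947} - 30 \left(1 + \sqrt{-16}\right)\right)} = \sqrt{-1409 + \left(i \sqrt{947} - 30 \left(1 + 4 i\right)\right)} = \sqrt{-1409 - \left(30 + 120 i - i \sqrt{947}\right)} = \sqrt{-1439 - 120 i + i \sqrt{947}}$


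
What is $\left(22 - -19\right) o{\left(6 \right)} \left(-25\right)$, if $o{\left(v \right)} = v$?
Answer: $-6150$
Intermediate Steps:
$\left(22 - -19\right) o{\left(6 \right)} \left(-25\right) = \left(22 - -19\right) 6 \left(-25\right) = \left(22 + 19\right) 6 \left(-25\right) = 41 \cdot 6 \left(-25\right) = 246 \left(-25\right) = -6150$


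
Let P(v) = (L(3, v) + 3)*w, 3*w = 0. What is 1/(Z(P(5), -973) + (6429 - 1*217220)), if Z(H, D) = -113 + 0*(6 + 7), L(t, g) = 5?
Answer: -1/210904 ≈ -4.7415e-6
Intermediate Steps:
w = 0 (w = (⅓)*0 = 0)
P(v) = 0 (P(v) = (5 + 3)*0 = 8*0 = 0)
Z(H, D) = -113 (Z(H, D) = -113 + 0*13 = -113 + 0 = -113)
1/(Z(P(5), -973) + (6429 - 1*217220)) = 1/(-113 + (6429 - 1*217220)) = 1/(-113 + (6429 - 217220)) = 1/(-113 - 210791) = 1/(-210904) = -1/210904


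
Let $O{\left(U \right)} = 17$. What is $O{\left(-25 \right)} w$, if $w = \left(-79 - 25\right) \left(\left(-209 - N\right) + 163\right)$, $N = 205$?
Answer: $443768$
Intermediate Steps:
$w = 26104$ ($w = \left(-79 - 25\right) \left(\left(-209 - 205\right) + 163\right) = - 104 \left(\left(-209 - 205\right) + 163\right) = - 104 \left(-414 + 163\right) = \left(-104\right) \left(-251\right) = 26104$)
$O{\left(-25 \right)} w = 17 \cdot 26104 = 443768$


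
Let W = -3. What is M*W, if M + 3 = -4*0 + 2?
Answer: 3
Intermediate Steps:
M = -1 (M = -3 + (-4*0 + 2) = -3 + (0 + 2) = -3 + 2 = -1)
M*W = -1*(-3) = 3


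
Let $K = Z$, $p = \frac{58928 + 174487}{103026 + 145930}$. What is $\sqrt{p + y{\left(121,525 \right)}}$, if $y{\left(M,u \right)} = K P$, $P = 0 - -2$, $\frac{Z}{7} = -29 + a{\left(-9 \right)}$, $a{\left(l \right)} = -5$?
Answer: $\frac{i \sqrt{7360984186199}}{124478} \approx 21.796 i$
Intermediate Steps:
$p = \frac{233415}{248956} \approx 0.93758$
$Z = -238$ ($Z = 7 \left(-29 - 5\right) = 7 \left(-34\right) = -238$)
$P = 2$ ($P = 0 + 2 = 2$)
$K = -238$
$y{\left(M,u \right)} = -476$ ($y{\left(M,u \right)} = \left(-238\right) 2 = -476$)
$\sqrt{p + y{\left(121,525 \right)}} = \sqrt{\frac{233415}{248956} - 476} = \sqrt{- \frac{118269641}{248956}} = \frac{i \sqrt{7360984186199}}{124478}$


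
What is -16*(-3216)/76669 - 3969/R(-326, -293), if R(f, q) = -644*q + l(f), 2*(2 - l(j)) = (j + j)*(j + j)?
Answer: 1531936509/1829169002 ≈ 0.83750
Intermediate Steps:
l(j) = 2 - 2*j**2 (l(j) = 2 - (j + j)*(j + j)/2 = 2 - 2*j*2*j/2 = 2 - 2*j**2)
R(f, q) = 2 - 644*q - 2*f**2 (R(f, q) = -644*q + (2 - 2*f**2) = 2 - 644*q - 2*f**2)
-16*(-3216)/76669 - 3969/R(-326, -293) = -16*(-3216)/76669 - 3969/(2 - 644*(-293) - 2*(-326)**2) = 51456*(1/76669) - 3969/(2 + 188692 - 2*106276) = 51456/76669 - 3969/(2 + 188692 - 212552) = 51456/76669 - 3969/(-23858) = 51456/76669 - 3969*(-1/23858) = 51456/76669 + 3969/23858 = 1531936509/1829169002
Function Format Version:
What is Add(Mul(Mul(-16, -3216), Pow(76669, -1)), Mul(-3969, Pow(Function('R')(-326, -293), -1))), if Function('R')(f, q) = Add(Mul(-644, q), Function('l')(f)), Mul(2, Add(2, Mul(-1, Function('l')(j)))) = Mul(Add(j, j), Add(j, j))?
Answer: Rational(1531936509, 1829169002) ≈ 0.83750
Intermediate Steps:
Function('l')(j) = Add(2, Mul(-2, Pow(j, 2))) (Function('l')(j) = Add(2, Mul(Rational(-1, 2), Mul(Add(j, j), Add(j, j)))) = Add(2, Mul(Rational(-1, 2), Mul(Mul(2, j), Mul(2, j)))) = Add(2, Mul(Rational(-1, 2), Mul(4, Pow(j, 2)))) = Add(2, Mul(-2, Pow(j, 2))))
Function('R')(f, q) = Add(2, Mul(-644, q), Mul(-2, Pow(f, 2))) (Function('R')(f, q) = Add(Mul(-644, q), Add(2, Mul(-2, Pow(f, 2)))) = Add(2, Mul(-644, q), Mul(-2, Pow(f, 2))))
Add(Mul(Mul(-16, -3216), Pow(76669, -1)), Mul(-3969, Pow(Function('R')(-326, -293), -1))) = Add(Mul(Mul(-16, -3216), Pow(76669, -1)), Mul(-3969, Pow(Add(2, Mul(-644, -293), Mul(-2, Pow(-326, 2))), -1))) = Add(Mul(51456, Rational(1, 76669)), Mul(-3969, Pow(Add(2, 188692, Mul(-2, 106276)), -1))) = Add(Rational(51456, 76669), Mul(-3969, Pow(Add(2, 188692, -212552), -1))) = Add(Rational(51456, 76669), Mul(-3969, Pow(-23858, -1))) = Add(Rational(51456, 76669), Mul(-3969, Rational(-1, 23858))) = Add(Rational(51456, 76669), Rational(3969, 23858)) = Rational(1531936509, 1829169002)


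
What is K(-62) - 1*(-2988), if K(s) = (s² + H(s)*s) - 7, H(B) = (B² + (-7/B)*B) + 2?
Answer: -231193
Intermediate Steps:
H(B) = -5 + B² (H(B) = (B² - 7) + 2 = (-7 + B²) + 2 = -5 + B²)
K(s) = -7 + s² + s*(-5 + s²) (K(s) = (s² + (-5 + s²)*s) - 7 = (s² + s*(-5 + s²)) - 7 = -7 + s² + s*(-5 + s²))
K(-62) - 1*(-2988) = (-7 + (-62)² - 62*(-5 + (-62)²)) - 1*(-2988) = (-7 + 3844 - 62*(-5 + 3844)) + 2988 = (-7 + 3844 - 62*3839) + 2988 = (-7 + 3844 - 238018) + 2988 = -234181 + 2988 = -231193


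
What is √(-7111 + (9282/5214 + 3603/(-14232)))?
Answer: I*√30206911885806898/2061268 ≈ 84.318*I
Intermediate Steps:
√(-7111 + (9282/5214 + 3603/(-14232))) = √(-7111 + (9282*(1/5214) + 3603*(-1/14232))) = √(-7111 + (1547/869 - 1201/4744)) = √(-7111 + 6295299/4122536) = √(-29309058197/4122536) = I*√30206911885806898/2061268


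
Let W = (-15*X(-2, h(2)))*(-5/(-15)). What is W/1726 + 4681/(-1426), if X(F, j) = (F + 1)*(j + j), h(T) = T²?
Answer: -129393/39698 ≈ -3.2594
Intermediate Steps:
X(F, j) = 2*j*(1 + F) (X(F, j) = (1 + F)*(2*j) = 2*j*(1 + F))
W = 40 (W = (-30*2²*(1 - 2))*(-5/(-15)) = (-30*4*(-1))*(-5*(-1/15)) = -15*(-8)*(⅓) = 120*(⅓) = 40)
W/1726 + 4681/(-1426) = 40/1726 + 4681/(-1426) = 40*(1/1726) + 4681*(-1/1426) = 20/863 - 151/46 = -129393/39698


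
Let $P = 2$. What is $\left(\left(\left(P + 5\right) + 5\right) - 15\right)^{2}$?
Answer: $9$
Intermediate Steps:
$\left(\left(\left(P + 5\right) + 5\right) - 15\right)^{2} = \left(\left(\left(2 + 5\right) + 5\right) - 15\right)^{2} = \left(\left(7 + 5\right) - 15\right)^{2} = \left(12 - 15\right)^{2} = \left(-3\right)^{2} = 9$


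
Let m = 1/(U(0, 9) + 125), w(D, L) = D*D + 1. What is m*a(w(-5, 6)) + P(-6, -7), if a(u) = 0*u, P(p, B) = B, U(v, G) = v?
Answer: -7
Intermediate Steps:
w(D, L) = 1 + D² (w(D, L) = D² + 1 = 1 + D²)
m = 1/125 (m = 1/(0 + 125) = 1/125 ≈ 0.0080000)
a(u) = 0
m*a(w(-5, 6)) + P(-6, -7) = (1/125)*0 - 7 = 0 - 7 = -7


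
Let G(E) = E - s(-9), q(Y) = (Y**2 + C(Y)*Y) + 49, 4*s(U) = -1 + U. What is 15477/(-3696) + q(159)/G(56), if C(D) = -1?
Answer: 797633/1872 ≈ 426.09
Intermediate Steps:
s(U) = -1/4 + U/4 (s(U) = (-1 + U)/4 = -1/4 + U/4)
q(Y) = 49 + Y**2 - Y (q(Y) = (Y**2 - Y) + 49 = 49 + Y**2 - Y)
G(E) = 5/2 + E (G(E) = E - (-1/4 + (1/4)*(-9)) = E - (-1/4 - 9/4) = E - 1*(-5/2) = E + 5/2 = 5/2 + E)
15477/(-3696) + q(159)/G(56) = 15477/(-3696) + (49 + 159**2 - 1*159)/(5/2 + 56) = 15477*(-1/3696) + (49 + 25281 - 159)/(117/2) = -67/16 + 25171*(2/117) = -67/16 + 50342/117 = 797633/1872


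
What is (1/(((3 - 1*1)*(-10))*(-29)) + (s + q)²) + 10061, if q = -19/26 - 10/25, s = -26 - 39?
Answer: 3537120403/245050 ≈ 14434.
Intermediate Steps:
s = -65
q = -147/130 (q = -19*1/26 - 10*1/25 = -19/26 - ⅖ = -147/130 ≈ -1.1308)
(1/(((3 - 1*1)*(-10))*(-29)) + (s + q)²) + 10061 = (1/(((3 - 1*1)*(-10))*(-29)) + (-65 - 147/130)²) + 10061 = (1/(((3 - 1)*(-10))*(-29)) + (-8597/130)²) + 10061 = (1/((2*(-10))*(-29)) + 73908409/16900) + 10061 = (1/(-20*(-29)) + 73908409/16900) + 10061 = (1/580 + 73908409/16900) + 10061 = 1071672353/245050 + 10061 = 3537120403/245050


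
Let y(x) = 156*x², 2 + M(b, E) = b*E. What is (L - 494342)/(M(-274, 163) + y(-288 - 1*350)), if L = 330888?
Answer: -81727/31727100 ≈ -0.0025759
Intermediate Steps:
M(b, E) = -2 + E*b (M(b, E) = -2 + b*E = -2 + E*b)
(L - 494342)/(M(-274, 163) + y(-288 - 1*350)) = (330888 - 494342)/((-2 + 163*(-274)) + 156*(-288 - 1*350)²) = -163454/((-2 - 44662) + 156*(-288 - 350)²) = -163454/(-44664 + 156*(-638)²) = -163454/(-44664 + 156*407044) = -163454/(-44664 + 63498864) = -163454/63454200 = -163454*1/63454200 = -81727/31727100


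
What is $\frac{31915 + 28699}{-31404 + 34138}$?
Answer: $\frac{30307}{1367} \approx 22.17$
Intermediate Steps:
$\frac{31915 + 28699}{-31404 + 34138} = \frac{60614}{2734} = 60614 \cdot \frac{1}{2734} = \frac{30307}{1367}$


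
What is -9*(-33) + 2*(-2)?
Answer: 293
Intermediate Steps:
-9*(-33) + 2*(-2) = 297 - 4 = 293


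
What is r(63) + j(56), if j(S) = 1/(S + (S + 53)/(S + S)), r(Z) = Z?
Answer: 402115/6381 ≈ 63.018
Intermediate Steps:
j(S) = 1/(S + (53 + S)/(2*S)) (j(S) = 1/(S + (53 + S)/((2*S))) = 1/(S + (53 + S)*(1/(2*S))) = 1/(S + (53 + S)/(2*S)))
r(63) + j(56) = 63 + 2*56/(53 + 56 + 2*56²) = 63 + 2*56/(53 + 56 + 2*3136) = 63 + 2*56/(53 + 56 + 6272) = 63 + 2*56/6381 = 63 + 2*56*(1/6381) = 63 + 112/6381 = 402115/6381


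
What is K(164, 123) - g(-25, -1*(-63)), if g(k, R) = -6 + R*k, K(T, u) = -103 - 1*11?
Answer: 1467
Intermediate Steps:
K(T, u) = -114 (K(T, u) = -103 - 11 = -114)
K(164, 123) - g(-25, -1*(-63)) = -114 - (-6 - 1*(-63)*(-25)) = -114 - (-6 + 63*(-25)) = -114 - (-6 - 1575) = -114 - 1*(-1581) = -114 + 1581 = 1467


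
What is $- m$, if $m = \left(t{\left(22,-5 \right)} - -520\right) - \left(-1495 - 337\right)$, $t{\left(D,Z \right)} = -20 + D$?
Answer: $-2354$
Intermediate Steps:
$m = 2354$ ($m = \left(\left(-20 + 22\right) - -520\right) - \left(-1495 - 337\right) = \left(2 + 520\right) - \left(-1495 - 337\right) = 522 - -1832 = 522 + 1832 = 2354$)
$- m = \left(-1\right) 2354 = -2354$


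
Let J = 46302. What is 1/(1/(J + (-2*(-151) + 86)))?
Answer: 46690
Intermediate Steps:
1/(1/(J + (-2*(-151) + 86))) = 1/(1/(46302 + (-2*(-151) + 86))) = 1/(1/(46302 + (302 + 86))) = 1/(1/(46302 + 388)) = 1/(1/46690) = 46690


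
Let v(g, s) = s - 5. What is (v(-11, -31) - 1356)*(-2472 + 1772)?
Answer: 974400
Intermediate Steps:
v(g, s) = -5 + s
(v(-11, -31) - 1356)*(-2472 + 1772) = ((-5 - 31) - 1356)*(-2472 + 1772) = (-36 - 1356)*(-700) = -1392*(-700) = 974400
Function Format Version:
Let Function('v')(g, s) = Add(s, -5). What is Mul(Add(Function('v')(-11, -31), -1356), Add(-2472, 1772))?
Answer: 974400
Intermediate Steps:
Function('v')(g, s) = Add(-5, s)
Mul(Add(Function('v')(-11, -31), -1356), Add(-2472, 1772)) = Mul(Add(Add(-5, -31), -1356), Add(-2472, 1772)) = Mul(Add(-36, -1356), -700) = Mul(-1392, -700) = 974400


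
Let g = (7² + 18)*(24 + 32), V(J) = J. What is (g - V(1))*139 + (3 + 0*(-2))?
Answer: 521392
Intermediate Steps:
g = 3752 (g = (49 + 18)*56 = 67*56 = 3752)
(g - V(1))*139 + (3 + 0*(-2)) = (3752 - 1*1)*139 + (3 + 0*(-2)) = (3752 - 1)*139 + (3 + 0) = 3751*139 + 3 = 521389 + 3 = 521392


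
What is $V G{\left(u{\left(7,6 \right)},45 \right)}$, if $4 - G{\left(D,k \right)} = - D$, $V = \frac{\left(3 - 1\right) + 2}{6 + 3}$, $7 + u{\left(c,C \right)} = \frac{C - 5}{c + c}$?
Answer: $- \frac{82}{63} \approx -1.3016$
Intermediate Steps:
$u{\left(c,C \right)} = -7 + \frac{-5 + C}{2 c}$ ($u{\left(c,C \right)} = -7 + \frac{C - 5}{c + c} = -7 + \frac{-5 + C}{2 c}$)
$V = \frac{4}{9}$ ($V = \frac{\left(3 - 1\right) + 2}{9} = \left(2 + 2\right) \frac{1}{9} = 4 \cdot \frac{1}{9} = \frac{4}{9} \approx 0.44444$)
$G{\left(D,k \right)} = 4 + D$ ($G{\left(D,k \right)} = 4 - - D = 4 + D$)
$V G{\left(u{\left(7,6 \right)},45 \right)} = \frac{4 \left(4 + \frac{-5 + 6 - 98}{2 \cdot 7}\right)}{9} = \frac{4 \left(4 + \frac{1}{2} \cdot \frac{1}{7} \left(-5 + 6 - 98\right)\right)}{9} = \frac{4 \left(4 + \frac{1}{2} \cdot \frac{1}{7} \left(-97\right)\right)}{9} = \frac{4 \left(4 - \frac{97}{14}\right)}{9} = \frac{4}{9} \left(- \frac{41}{14}\right) = - \frac{82}{63}$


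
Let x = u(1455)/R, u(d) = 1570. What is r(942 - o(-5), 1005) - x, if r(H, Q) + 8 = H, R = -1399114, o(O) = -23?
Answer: 669476834/699557 ≈ 957.00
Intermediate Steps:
r(H, Q) = -8 + H
x = -785/699557 (x = 1570/(-1399114) = 1570*(-1/1399114) = -785/699557 ≈ -0.0011221)
r(942 - o(-5), 1005) - x = (-8 + (942 - 1*(-23))) - 1*(-785/699557) = (-8 + (942 + 23)) + 785/699557 = (-8 + 965) + 785/699557 = 957 + 785/699557 = 669476834/699557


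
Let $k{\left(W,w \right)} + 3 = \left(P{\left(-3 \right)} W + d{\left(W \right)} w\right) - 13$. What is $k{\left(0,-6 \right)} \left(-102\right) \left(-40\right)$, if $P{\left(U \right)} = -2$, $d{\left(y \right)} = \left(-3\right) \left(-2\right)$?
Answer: $-212160$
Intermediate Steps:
$d{\left(y \right)} = 6$
$k{\left(W,w \right)} = -16 - 2 W + 6 w$ ($k{\left(W,w \right)} = -3 - \left(13 - 6 w + 2 W\right) = -16 - 2 W + 6 w$)
$k{\left(0,-6 \right)} \left(-102\right) \left(-40\right) = \left(-16 - 0 + 6 \left(-6\right)\right) \left(-102\right) \left(-40\right) = \left(-16 + 0 - 36\right) \left(-102\right) \left(-40\right) = \left(-52\right) \left(-102\right) \left(-40\right) = 5304 \left(-40\right) = -212160$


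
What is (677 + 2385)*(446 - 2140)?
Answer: -5187028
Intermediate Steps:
(677 + 2385)*(446 - 2140) = 3062*(-1694) = -5187028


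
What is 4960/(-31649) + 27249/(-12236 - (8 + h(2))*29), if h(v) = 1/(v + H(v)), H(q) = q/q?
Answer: -2772878483/1184717017 ≈ -2.3405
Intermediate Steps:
H(q) = 1
h(v) = 1/(1 + v) (h(v) = 1/(v + 1) = 1/(1 + v))
4960/(-31649) + 27249/(-12236 - (8 + h(2))*29) = 4960/(-31649) + 27249/(-12236 - (8 + 1/(1 + 2))*29) = 4960*(-1/31649) + 27249/(-12236 - (8 + 1/3)*29) = -4960/31649 + 27249/(-12236 - (8 + ⅓)*29) = -4960/31649 + 27249/(-12236 - 25*29/3) = -4960/31649 + 27249/(-12236 - 1*725/3) = -4960/31649 + 27249/(-12236 - 725/3) = -4960/31649 + 27249/(-37433/3) = -4960/31649 + 27249*(-3/37433) = -4960/31649 - 81747/37433 = -2772878483/1184717017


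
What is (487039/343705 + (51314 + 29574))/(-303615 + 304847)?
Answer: 27802097079/423444560 ≈ 65.657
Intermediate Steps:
(487039/343705 + (51314 + 29574))/(-303615 + 304847) = (487039*(1/343705) + 80888)/1232 = (487039/343705 + 80888)*(1/1232) = (27802097079/343705)*(1/1232) = 27802097079/423444560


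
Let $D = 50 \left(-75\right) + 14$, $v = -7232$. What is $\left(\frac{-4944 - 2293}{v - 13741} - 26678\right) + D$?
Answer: $- \frac{637865585}{20973} \approx -30414.0$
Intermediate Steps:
$D = -3736$ ($D = -3750 + 14 = -3736$)
$\left(\frac{-4944 - 2293}{v - 13741} - 26678\right) + D = \left(\frac{-4944 - 2293}{-7232 - 13741} - 26678\right) - 3736 = \left(- \frac{7237}{-20973} - 26678\right) - 3736 = \left(\left(-7237\right) \left(- \frac{1}{20973}\right) - 26678\right) - 3736 = \left(\frac{7237}{20973} - 26678\right) - 3736 = - \frac{559510457}{20973} - 3736 = - \frac{637865585}{20973}$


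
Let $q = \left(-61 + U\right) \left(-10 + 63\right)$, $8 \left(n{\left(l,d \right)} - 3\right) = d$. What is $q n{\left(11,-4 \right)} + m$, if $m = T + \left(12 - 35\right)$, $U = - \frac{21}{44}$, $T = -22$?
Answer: $- \frac{720785}{88} \approx -8190.7$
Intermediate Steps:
$U = - \frac{21}{44}$ ($U = \left(-21\right) \frac{1}{44} = - \frac{21}{44} \approx -0.47727$)
$n{\left(l,d \right)} = 3 + \frac{d}{8}$
$q = - \frac{143365}{44}$ ($q = \left(-61 - \frac{21}{44}\right) \left(-10 + 63\right) = \left(- \frac{2705}{44}\right) 53 = - \frac{143365}{44} \approx -3258.3$)
$m = -45$ ($m = -22 + \left(12 - 35\right) = -22 - 23 = -45$)
$q n{\left(11,-4 \right)} + m = - \frac{143365 \left(3 + \frac{1}{8} \left(-4\right)\right)}{44} - 45 = - \frac{143365 \left(3 - \frac{1}{2}\right)}{44} - 45 = \left(- \frac{143365}{44}\right) \frac{5}{2} - 45 = - \frac{716825}{88} - 45 = - \frac{720785}{88}$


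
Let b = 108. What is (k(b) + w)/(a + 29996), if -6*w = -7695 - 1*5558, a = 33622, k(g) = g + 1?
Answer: 13907/381708 ≈ 0.036434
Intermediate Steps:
k(g) = 1 + g
w = 13253/6 (w = -(-7695 - 1*5558)/6 = -(-7695 - 5558)/6 = -⅙*(-13253) = 13253/6 ≈ 2208.8)
(k(b) + w)/(a + 29996) = ((1 + 108) + 13253/6)/(33622 + 29996) = (109 + 13253/6)/63618 = (13907/6)*(1/63618) = 13907/381708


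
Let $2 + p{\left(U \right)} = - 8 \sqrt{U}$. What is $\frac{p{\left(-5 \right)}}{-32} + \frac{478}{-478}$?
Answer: $- \frac{15}{16} + \frac{i \sqrt{5}}{4} \approx -0.9375 + 0.55902 i$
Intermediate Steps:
$p{\left(U \right)} = -2 - 8 \sqrt{U}$
$\frac{p{\left(-5 \right)}}{-32} + \frac{478}{-478} = \frac{-2 - 8 \sqrt{-5}}{-32} + \frac{478}{-478} = \left(-2 - 8 i \sqrt{5}\right) \left(- \frac{1}{32}\right) + 478 \left(- \frac{1}{478}\right) = \left(-2 - 8 i \sqrt{5}\right) \left(- \frac{1}{32}\right) - 1 = \left(\frac{1}{16} + \frac{i \sqrt{5}}{4}\right) - 1 = - \frac{15}{16} + \frac{i \sqrt{5}}{4}$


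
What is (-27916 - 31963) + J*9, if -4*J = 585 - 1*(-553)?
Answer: -124879/2 ≈ -62440.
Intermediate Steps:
J = -569/2 (J = -(585 - 1*(-553))/4 = -(585 + 553)/4 = -1/4*1138 = -569/2 ≈ -284.50)
(-27916 - 31963) + J*9 = (-27916 - 31963) - 569/2*9 = -59879 - 5121/2 = -124879/2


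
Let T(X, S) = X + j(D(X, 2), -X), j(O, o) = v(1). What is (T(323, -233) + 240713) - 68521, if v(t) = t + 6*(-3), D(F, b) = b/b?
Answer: 172498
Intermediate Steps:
D(F, b) = 1
v(t) = -18 + t (v(t) = t - 18 = -18 + t)
j(O, o) = -17 (j(O, o) = -18 + 1 = -17)
T(X, S) = -17 + X (T(X, S) = X - 17 = -17 + X)
(T(323, -233) + 240713) - 68521 = ((-17 + 323) + 240713) - 68521 = (306 + 240713) - 68521 = 241019 - 68521 = 172498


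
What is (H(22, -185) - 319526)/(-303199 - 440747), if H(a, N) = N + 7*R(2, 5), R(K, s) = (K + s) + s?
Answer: 45661/106278 ≈ 0.42964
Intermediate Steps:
R(K, s) = K + 2*s
H(a, N) = 84 + N (H(a, N) = N + 7*(2 + 2*5) = N + 7*(2 + 10) = N + 7*12 = N + 84 = 84 + N)
(H(22, -185) - 319526)/(-303199 - 440747) = ((84 - 185) - 319526)/(-303199 - 440747) = (-101 - 319526)/(-743946) = -319627*(-1/743946) = 45661/106278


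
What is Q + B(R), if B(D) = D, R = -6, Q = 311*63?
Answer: 19587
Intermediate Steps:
Q = 19593
Q + B(R) = 19593 - 6 = 19587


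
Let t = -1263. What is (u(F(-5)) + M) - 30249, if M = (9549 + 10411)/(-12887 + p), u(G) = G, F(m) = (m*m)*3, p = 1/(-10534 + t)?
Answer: -229376326484/7601397 ≈ -30176.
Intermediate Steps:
p = -1/11797 (p = 1/(-10534 - 1263) = 1/(-11797) = -1/11797 ≈ -8.4767e-5)
F(m) = 3*m² (F(m) = m²*3 = 3*m²)
M = -11773406/7601397 (M = (9549 + 10411)/(-12887 - 1/11797) = 19960/(-152027940/11797) = 19960*(-11797/152027940) = -11773406/7601397 ≈ -1.5488)
(u(F(-5)) + M) - 30249 = (3*(-5)² - 11773406/7601397) - 30249 = (3*25 - 11773406/7601397) - 30249 = (75 - 11773406/7601397) - 30249 = 558331369/7601397 - 30249 = -229376326484/7601397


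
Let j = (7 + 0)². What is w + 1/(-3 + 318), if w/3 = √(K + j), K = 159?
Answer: 1/315 + 12*√13 ≈ 43.270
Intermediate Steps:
j = 49 (j = 7² = 49)
w = 12*√13 (w = 3*√(159 + 49) = 3*√208 = 3*(4*√13) = 12*√13 ≈ 43.267)
w + 1/(-3 + 318) = 12*√13 + 1/(-3 + 318) = 12*√13 + 1/315 = 1/315 + 12*√13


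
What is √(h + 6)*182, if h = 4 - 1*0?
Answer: 182*√10 ≈ 575.53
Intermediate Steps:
h = 4 (h = 4 + 0 = 4)
√(h + 6)*182 = √(4 + 6)*182 = √10*182 = 182*√10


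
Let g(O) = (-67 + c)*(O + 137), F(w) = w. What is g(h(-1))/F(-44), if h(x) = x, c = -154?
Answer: 7514/11 ≈ 683.09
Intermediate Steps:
g(O) = -30277 - 221*O (g(O) = (-67 - 154)*(O + 137) = -221*(137 + O) = -30277 - 221*O)
g(h(-1))/F(-44) = (-30277 - 221*(-1))/(-44) = (-30277 + 221)*(-1/44) = -30056*(-1/44) = 7514/11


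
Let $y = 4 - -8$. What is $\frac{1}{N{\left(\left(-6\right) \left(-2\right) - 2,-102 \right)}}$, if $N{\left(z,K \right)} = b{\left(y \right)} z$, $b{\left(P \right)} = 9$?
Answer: $\frac{1}{90} \approx 0.011111$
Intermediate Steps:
$y = 12$ ($y = 4 + 8 = 12$)
$N{\left(z,K \right)} = 9 z$
$\frac{1}{N{\left(\left(-6\right) \left(-2\right) - 2,-102 \right)}} = \frac{1}{9 \left(\left(-6\right) \left(-2\right) - 2\right)} = \frac{1}{9 \left(12 - 2\right)} = \frac{1}{9 \cdot 10} = \frac{1}{90}$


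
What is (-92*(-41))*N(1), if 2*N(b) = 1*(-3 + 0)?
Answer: -5658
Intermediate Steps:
N(b) = -3/2 (N(b) = (1*(-3 + 0))/2 = (1*(-3))/2 = (½)*(-3) = -3/2)
(-92*(-41))*N(1) = -92*(-41)*(-3/2) = 3772*(-3/2) = -5658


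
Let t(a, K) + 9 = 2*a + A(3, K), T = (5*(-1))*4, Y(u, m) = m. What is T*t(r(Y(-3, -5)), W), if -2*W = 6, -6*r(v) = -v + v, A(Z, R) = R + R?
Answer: 300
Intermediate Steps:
A(Z, R) = 2*R
r(v) = 0 (r(v) = -(-v + v)/6 = -1/6*0 = 0)
T = -20 (T = -5*4 = -20)
W = -3 (W = -1/2*6 = -3)
t(a, K) = -9 + 2*K + 2*a (t(a, K) = -9 + (2*a + 2*K) = -9 + (2*K + 2*a) = -9 + 2*K + 2*a)
T*t(r(Y(-3, -5)), W) = -20*(-9 + 2*(-3) + 2*0) = -20*(-9 - 6 + 0) = -20*(-15) = 300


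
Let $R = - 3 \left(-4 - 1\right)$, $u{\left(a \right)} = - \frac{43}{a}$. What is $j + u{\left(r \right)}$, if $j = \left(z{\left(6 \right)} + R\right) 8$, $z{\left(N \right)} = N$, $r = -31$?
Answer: $\frac{5251}{31} \approx 169.39$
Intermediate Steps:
$R = 15$ ($R = \left(-3\right) \left(-5\right) = 15$)
$j = 168$ ($j = \left(6 + 15\right) 8 = 21 \cdot 8 = 168$)
$j + u{\left(r \right)} = 168 - \frac{43}{-31} = 168 - - \frac{43}{31} = 168 + \frac{43}{31} = \frac{5251}{31}$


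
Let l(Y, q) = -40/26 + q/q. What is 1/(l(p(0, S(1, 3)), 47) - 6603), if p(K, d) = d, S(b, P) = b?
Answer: -13/85846 ≈ -0.00015143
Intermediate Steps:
l(Y, q) = -7/13 (l(Y, q) = -40*1/26 + 1 = -20/13 + 1 = -7/13)
1/(l(p(0, S(1, 3)), 47) - 6603) = 1/(-7/13 - 6603) = 1/(-85846/13) = -13/85846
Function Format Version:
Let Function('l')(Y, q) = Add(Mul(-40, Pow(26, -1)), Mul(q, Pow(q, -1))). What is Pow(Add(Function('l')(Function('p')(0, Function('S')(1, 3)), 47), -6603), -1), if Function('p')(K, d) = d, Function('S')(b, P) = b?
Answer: Rational(-13, 85846) ≈ -0.00015143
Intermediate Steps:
Function('l')(Y, q) = Rational(-7, 13) (Function('l')(Y, q) = Add(Mul(-40, Rational(1, 26)), 1) = Add(Rational(-20, 13), 1) = Rational(-7, 13))
Pow(Add(Function('l')(Function('p')(0, Function('S')(1, 3)), 47), -6603), -1) = Pow(Add(Rational(-7, 13), -6603), -1) = Pow(Rational(-85846, 13), -1) = Rational(-13, 85846)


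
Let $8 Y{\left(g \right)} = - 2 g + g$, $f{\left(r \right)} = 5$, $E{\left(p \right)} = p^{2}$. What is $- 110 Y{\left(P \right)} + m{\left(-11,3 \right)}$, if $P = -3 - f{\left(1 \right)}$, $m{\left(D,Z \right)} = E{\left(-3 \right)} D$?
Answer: $-209$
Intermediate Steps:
$m{\left(D,Z \right)} = 9 D$ ($m{\left(D,Z \right)} = \left(-3\right)^{2} D = 9 D$)
$P = -8$ ($P = -3 - 5 = -8$)
$Y{\left(g \right)} = - \frac{g}{8}$ ($Y{\left(g \right)} = \frac{- 2 g + g}{8} = \frac{\left(-1\right) g}{8} = - \frac{g}{8}$)
$- 110 Y{\left(P \right)} + m{\left(-11,3 \right)} = - 110 \left(\left(- \frac{1}{8}\right) \left(-8\right)\right) + 9 \left(-11\right) = \left(-110\right) 1 - 99 = -110 - 99 = -209$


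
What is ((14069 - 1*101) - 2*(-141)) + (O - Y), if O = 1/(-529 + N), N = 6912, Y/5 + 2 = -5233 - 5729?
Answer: 440873811/6383 ≈ 69070.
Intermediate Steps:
Y = -54820 (Y = -10 + 5*(-5233 - 5729) = -10 + 5*(-10962) = -10 - 54810 = -54820)
O = 1/6383 (O = 1/(-529 + 6912) = 1/6383 ≈ 0.00015667)
((14069 - 1*101) - 2*(-141)) + (O - Y) = ((14069 - 1*101) - 2*(-141)) + (1/6383 - 1*(-54820)) = ((14069 - 101) + 282) + (1/6383 + 54820) = (13968 + 282) + 349916061/6383 = 14250 + 349916061/6383 = 440873811/6383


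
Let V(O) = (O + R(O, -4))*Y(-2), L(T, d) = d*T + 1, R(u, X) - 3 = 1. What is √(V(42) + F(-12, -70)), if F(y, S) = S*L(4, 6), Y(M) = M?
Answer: I*√1842 ≈ 42.919*I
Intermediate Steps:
R(u, X) = 4 (R(u, X) = 3 + 1 = 4)
L(T, d) = 1 + T*d (L(T, d) = T*d + 1 = 1 + T*d)
V(O) = -8 - 2*O (V(O) = (O + 4)*(-2) = (4 + O)*(-2) = -8 - 2*O)
F(y, S) = 25*S (F(y, S) = S*(1 + 4*6) = S*(1 + 24) = S*25 = 25*S)
√(V(42) + F(-12, -70)) = √((-8 - 2*42) + 25*(-70)) = √((-8 - 84) - 1750) = √(-92 - 1750) = √(-1842) = I*√1842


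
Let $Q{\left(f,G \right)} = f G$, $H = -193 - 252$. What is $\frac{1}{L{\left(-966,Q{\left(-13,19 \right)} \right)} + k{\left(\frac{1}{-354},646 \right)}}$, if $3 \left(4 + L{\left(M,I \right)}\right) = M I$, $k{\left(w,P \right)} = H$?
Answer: $\frac{1}{79085} \approx 1.2645 \cdot 10^{-5}$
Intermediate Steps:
$H = -445$
$k{\left(w,P \right)} = -445$
$Q{\left(f,G \right)} = G f$
$L{\left(M,I \right)} = -4 + \frac{I M}{3}$ ($L{\left(M,I \right)} = -4 + \frac{M I}{3} = -4 + \frac{I M}{3}$)
$\frac{1}{L{\left(-966,Q{\left(-13,19 \right)} \right)} + k{\left(\frac{1}{-354},646 \right)}} = \frac{1}{\left(-4 + \frac{1}{3} \cdot 19 \left(-13\right) \left(-966\right)\right) - 445} = \frac{1}{\left(-4 + \frac{1}{3} \left(-247\right) \left(-966\right)\right) - 445} = \frac{1}{\left(-4 + 79534\right) - 445} = \frac{1}{79530 - 445} = \frac{1}{79085}$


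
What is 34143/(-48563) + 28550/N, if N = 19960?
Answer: 70497937/96931748 ≈ 0.72729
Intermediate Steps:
34143/(-48563) + 28550/N = 34143/(-48563) + 28550/19960 = 34143*(-1/48563) + 28550*(1/19960) = -34143/48563 + 2855/1996 = 70497937/96931748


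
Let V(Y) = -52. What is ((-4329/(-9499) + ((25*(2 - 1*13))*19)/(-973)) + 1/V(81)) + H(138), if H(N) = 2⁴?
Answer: 1497206903/68658772 ≈ 21.806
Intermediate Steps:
H(N) = 16
((-4329/(-9499) + ((25*(2 - 1*13))*19)/(-973)) + 1/V(81)) + H(138) = ((-4329/(-9499) + ((25*(2 - 1*13))*19)/(-973)) + 1/(-52)) + 16 = ((-4329*(-1/9499) + ((25*(2 - 13))*19)*(-1/973)) - 1/52) + 16 = ((4329/9499 + ((25*(-11))*19)*(-1/973)) - 1/52) + 16 = ((4329/9499 - 275*19*(-1/973)) - 1/52) + 16 = ((4329/9499 - 5225*(-1/973)) - 1/52) + 16 = ((4329/9499 + 5225/973) - 1/52) + 16 = (7692056/1320361 - 1/52) + 16 = 398666551/68658772 + 16 = 1497206903/68658772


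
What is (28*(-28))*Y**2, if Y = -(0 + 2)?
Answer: -3136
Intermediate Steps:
Y = -2 (Y = -1*2 = -2)
(28*(-28))*Y**2 = (28*(-28))*(-2)**2 = -784*4 = -3136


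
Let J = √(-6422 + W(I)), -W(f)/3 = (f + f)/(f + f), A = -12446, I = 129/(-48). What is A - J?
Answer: -12446 - 5*I*√257 ≈ -12446.0 - 80.156*I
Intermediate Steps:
I = -43/16 (I = 129*(-1/48) = -43/16 ≈ -2.6875)
W(f) = -3 (W(f) = -3*(f + f)/(f + f) = -3*2*f/(2*f) = -3*2*f*1/(2*f) = -3*1 = -3)
J = 5*I*√257 (J = √(-6422 - 3) = √(-6425) = 5*I*√257 ≈ 80.156*I)
A - J = -12446 - 5*I*√257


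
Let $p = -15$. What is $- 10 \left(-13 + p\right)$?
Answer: $280$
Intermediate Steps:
$- 10 \left(-13 + p\right) = - 10 \left(-13 - 15\right) = \left(-10\right) \left(-28\right) = 280$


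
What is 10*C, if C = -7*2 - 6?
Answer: -200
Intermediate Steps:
C = -20 (C = -14 - 6 = -20)
10*C = 10*(-20) = -200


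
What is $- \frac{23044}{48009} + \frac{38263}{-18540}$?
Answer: $- \frac{754734709}{296695620} \approx -2.5438$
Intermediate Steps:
$- \frac{23044}{48009} + \frac{38263}{-18540} = \left(-23044\right) \frac{1}{48009} + 38263 \left(- \frac{1}{18540}\right) = - \frac{23044}{48009} - \frac{38263}{18540} = - \frac{754734709}{296695620}$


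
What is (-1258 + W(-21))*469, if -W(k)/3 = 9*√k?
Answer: -590002 - 12663*I*√21 ≈ -5.9e+5 - 58029.0*I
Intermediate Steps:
W(k) = -27*√k
(-1258 + W(-21))*469 = (-1258 - 27*I*√21)*469 = -590002 - 12663*I*√21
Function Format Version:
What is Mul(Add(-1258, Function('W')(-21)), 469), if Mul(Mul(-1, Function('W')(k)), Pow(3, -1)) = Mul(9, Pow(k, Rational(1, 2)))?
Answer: Add(-590002, Mul(-12663, I, Pow(21, Rational(1, 2)))) ≈ Add(-5.9000e+5, Mul(-58029., I))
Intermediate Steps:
Function('W')(k) = Mul(-27, Pow(k, Rational(1, 2))) (Function('W')(k) = Mul(-3, Mul(9, Pow(k, Rational(1, 2)))) = Mul(-27, Pow(k, Rational(1, 2))))
Mul(Add(-1258, Function('W')(-21)), 469) = Mul(Add(-1258, Mul(-27, Pow(-21, Rational(1, 2)))), 469) = Mul(Add(-1258, Mul(-27, Mul(I, Pow(21, Rational(1, 2))))), 469) = Mul(Add(-1258, Mul(-27, I, Pow(21, Rational(1, 2)))), 469) = Add(-590002, Mul(-12663, I, Pow(21, Rational(1, 2))))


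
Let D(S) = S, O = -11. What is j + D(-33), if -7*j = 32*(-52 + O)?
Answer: 255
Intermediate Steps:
j = 288 (j = -32*(-52 - 11)/7 = -32*(-63)/7 = -⅐*(-2016) = 288)
j + D(-33) = 288 - 33 = 255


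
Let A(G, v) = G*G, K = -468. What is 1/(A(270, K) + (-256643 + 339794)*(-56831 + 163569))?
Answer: 1/8875444338 ≈ 1.1267e-10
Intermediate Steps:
A(G, v) = G**2
1/(A(270, K) + (-256643 + 339794)*(-56831 + 163569)) = 1/(270**2 + (-256643 + 339794)*(-56831 + 163569)) = 1/(72900 + 83151*106738) = 1/(72900 + 8875371438) = 1/8875444338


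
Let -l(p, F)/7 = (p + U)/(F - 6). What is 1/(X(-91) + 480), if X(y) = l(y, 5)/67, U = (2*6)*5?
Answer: 67/31943 ≈ 0.0020975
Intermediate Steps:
U = 60 (U = 12*5 = 60)
l(p, F) = -7*(60 + p)/(-6 + F) (l(p, F) = -7*(p + 60)/(F - 6) = -7*(60 + p)/(-6 + F))
X(y) = 420/67 + 7*y/67 (X(y) = (7*(-60 - y)/(-6 + 5))/67 = (7*(-60 - y)/(-1))*(1/67) = (7*(-1)*(-60 - y))*(1/67) = (420 + 7*y)*(1/67) = 420/67 + 7*y/67)
1/(X(-91) + 480) = 1/((420/67 + (7/67)*(-91)) + 480) = 1/((420/67 - 637/67) + 480) = 1/(-217/67 + 480) = 1/(31943/67) = 67/31943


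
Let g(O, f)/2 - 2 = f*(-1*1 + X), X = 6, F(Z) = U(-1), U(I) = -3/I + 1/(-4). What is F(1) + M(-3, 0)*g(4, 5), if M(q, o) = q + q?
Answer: -1285/4 ≈ -321.25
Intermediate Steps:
U(I) = -¼ - 3/I (U(I) = -3/I + 1*(-¼) = -3/I - ¼ = -¼ - 3/I)
F(Z) = 11/4 (F(Z) = (¼)*(-12 - 1*(-1))/(-1) = (¼)*(-1)*(-12 + 1) = (¼)*(-1)*(-11) = 11/4)
M(q, o) = 2*q
g(O, f) = 4 + 10*f (g(O, f) = 4 + 2*(f*(-1*1 + 6)) = 4 + 2*(f*(-1 + 6)) = 4 + 2*(f*5) = 4 + 2*(5*f) = 4 + 10*f)
F(1) + M(-3, 0)*g(4, 5) = 11/4 + (2*(-3))*(4 + 10*5) = 11/4 - 6*(4 + 50) = 11/4 - 6*54 = 11/4 - 324 = -1285/4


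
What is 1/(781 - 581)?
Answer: 1/200 ≈ 0.0050000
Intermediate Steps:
1/(781 - 581) = 1/200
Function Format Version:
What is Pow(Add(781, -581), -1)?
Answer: Rational(1, 200) ≈ 0.0050000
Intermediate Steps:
Pow(Add(781, -581), -1) = Pow(200, -1) = Rational(1, 200)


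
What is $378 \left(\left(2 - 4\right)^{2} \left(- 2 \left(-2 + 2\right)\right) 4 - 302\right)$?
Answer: $-114156$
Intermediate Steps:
$378 \left(\left(2 - 4\right)^{2} \left(- 2 \left(-2 + 2\right)\right) 4 - 302\right) = 378 \left(\left(-2\right)^{2} \left(\left(-2\right) 0\right) 4 - 302\right) = 378 \left(4 \cdot 0 \cdot 4 - 302\right) = 378 \left(0 \cdot 4 - 302\right) = 378 \left(0 - 302\right) = 378 \left(-302\right) = -114156$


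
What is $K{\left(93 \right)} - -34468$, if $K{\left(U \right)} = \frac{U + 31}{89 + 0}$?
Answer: $\frac{3067776}{89} \approx 34469.0$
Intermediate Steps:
$K{\left(U \right)} = \frac{31}{89} + \frac{U}{89}$ ($K{\left(U \right)} = \frac{31 + U}{89} = \left(31 + U\right) \frac{1}{89} = \frac{31}{89} + \frac{U}{89}$)
$K{\left(93 \right)} - -34468 = \left(\frac{31}{89} + \frac{1}{89} \cdot 93\right) - -34468 = \left(\frac{31}{89} + \frac{93}{89}\right) + 34468 = \frac{124}{89} + 34468 = \frac{3067776}{89}$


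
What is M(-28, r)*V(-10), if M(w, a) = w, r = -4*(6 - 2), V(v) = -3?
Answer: 84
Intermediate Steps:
r = -16 (r = -4*4 = -16)
M(-28, r)*V(-10) = -28*(-3) = 84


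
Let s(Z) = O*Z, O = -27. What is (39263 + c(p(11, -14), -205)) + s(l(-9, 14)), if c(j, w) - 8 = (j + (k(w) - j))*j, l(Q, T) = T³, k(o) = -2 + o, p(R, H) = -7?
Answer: -33368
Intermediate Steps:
c(j, w) = 8 + j*(-2 + w) (c(j, w) = 8 + (j + ((-2 + w) - j))*j = 8 + (j + (-2 + w - j))*j = 8 + (-2 + w)*j = 8 + j*(-2 + w))
s(Z) = -27*Z
(39263 + c(p(11, -14), -205)) + s(l(-9, 14)) = (39263 + (8 - 7*(-2 - 205))) - 27*14³ = (39263 + (8 - 7*(-207))) - 27*2744 = (39263 + (8 + 1449)) - 74088 = (39263 + 1457) - 74088 = 40720 - 74088 = -33368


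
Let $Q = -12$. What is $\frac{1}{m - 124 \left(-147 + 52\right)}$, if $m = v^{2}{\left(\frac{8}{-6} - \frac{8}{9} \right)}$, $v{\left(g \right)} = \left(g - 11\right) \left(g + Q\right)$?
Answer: $\frac{6561}{309302404} \approx 2.1212 \cdot 10^{-5}$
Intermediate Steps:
$v{\left(g \right)} = \left(-12 + g\right) \left(-11 + g\right)$ ($v{\left(g \right)} = \left(g - 11\right) \left(g - 12\right) = \left(-11 + g\right) \left(-12 + g\right) = \left(-12 + g\right) \left(-11 + g\right)$)
$m = \frac{232013824}{6561}$ ($m = \left(132 + \left(\frac{8}{-6} - \frac{8}{9}\right)^{2} - 23 \left(\frac{8}{-6} - \frac{8}{9}\right)\right)^{2} = \left(132 + \left(8 \left(- \frac{1}{6}\right) - \frac{8}{9}\right)^{2} - 23 \left(8 \left(- \frac{1}{6}\right) - \frac{8}{9}\right)\right)^{2} = \left(132 + \left(- \frac{4}{3} - \frac{8}{9}\right)^{2} - 23 \left(- \frac{4}{3} - \frac{8}{9}\right)\right)^{2} = \left(132 + \left(- \frac{20}{9}\right)^{2} - - \frac{460}{9}\right)^{2} = \left(132 + \frac{400}{81} + \frac{460}{9}\right)^{2} = \left(\frac{15232}{81}\right)^{2} = \frac{232013824}{6561} \approx 35363.0$)
$\frac{1}{m - 124 \left(-147 + 52\right)} = \frac{1}{\frac{232013824}{6561} - 124 \left(-147 + 52\right)} = \frac{1}{\frac{232013824}{6561} - -11780} = \frac{1}{\frac{232013824}{6561} + 11780} = \frac{1}{\frac{309302404}{6561}} = \frac{6561}{309302404}$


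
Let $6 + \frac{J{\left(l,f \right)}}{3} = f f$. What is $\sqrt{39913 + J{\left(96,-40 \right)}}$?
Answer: $\sqrt{44695} \approx 211.41$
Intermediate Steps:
$J{\left(l,f \right)} = -18 + 3 f^{2}$ ($J{\left(l,f \right)} = -18 + 3 f f = -18 + 3 f^{2}$)
$\sqrt{39913 + J{\left(96,-40 \right)}} = \sqrt{39913 - \left(18 - 3 \left(-40\right)^{2}\right)} = \sqrt{39913 + \left(-18 + 3 \cdot 1600\right)} = \sqrt{39913 + \left(-18 + 4800\right)} = \sqrt{39913 + 4782} = \sqrt{44695}$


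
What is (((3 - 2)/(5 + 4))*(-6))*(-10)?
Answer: 20/3 ≈ 6.6667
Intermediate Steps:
(((3 - 2)/(5 + 4))*(-6))*(-10) = ((1/9)*(-6))*(-10) = ((1*(⅑))*(-6))*(-10) = ((⅑)*(-6))*(-10) = -⅔*(-10) = 20/3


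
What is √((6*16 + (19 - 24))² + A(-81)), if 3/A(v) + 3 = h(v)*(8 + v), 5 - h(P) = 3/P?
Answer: 4*√51849402502/10009 ≈ 91.000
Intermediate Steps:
h(P) = 5 - 3/P
A(v) = 3/(-3 + (5 - 3/v)*(8 + v))
√((6*16 + (19 - 24))² + A(-81)) = √((6*16 + (19 - 24))² + 3*(-81)/(-24 + 5*(-81)² + 34*(-81))) = √((96 - 5)² + 3*(-81)/(-24 + 5*6561 - 2754)) = √(91² + 3*(-81)/(-24 + 32805 - 2754)) = √(8281 + 3*(-81)/30027) = √(8281 + 3*(-81)*(1/30027)) = √(8281 - 81/10009) = √(82884448/10009) = 4*√51849402502/10009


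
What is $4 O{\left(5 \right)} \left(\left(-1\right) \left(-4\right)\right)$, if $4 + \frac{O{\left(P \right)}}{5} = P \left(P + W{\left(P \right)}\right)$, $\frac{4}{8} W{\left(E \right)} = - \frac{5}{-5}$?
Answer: $2480$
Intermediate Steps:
$W{\left(E \right)} = 2$ ($W{\left(E \right)} = 2 \left(- \frac{5}{-5}\right) = 2 \left(\left(-5\right) \left(- \frac{1}{5}\right)\right) = 2 \cdot 1 = 2$)
$O{\left(P \right)} = -20 + 5 P \left(2 + P\right)$ ($O{\left(P \right)} = -20 + 5 P \left(P + 2\right) = -20 + 5 P \left(2 + P\right)$)
$4 O{\left(5 \right)} \left(\left(-1\right) \left(-4\right)\right) = 4 \left(-20 + 5 \cdot 5^{2} + 10 \cdot 5\right) \left(\left(-1\right) \left(-4\right)\right) = 4 \left(-20 + 5 \cdot 25 + 50\right) 4 = 4 \left(-20 + 125 + 50\right) 4 = 4 \cdot 155 \cdot 4 = 620 \cdot 4 = 2480$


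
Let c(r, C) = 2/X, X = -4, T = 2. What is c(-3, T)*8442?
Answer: -4221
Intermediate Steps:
c(r, C) = -½ (c(r, C) = 2/(-4) = 2*(-¼) = -½)
c(-3, T)*8442 = -½*8442 = -4221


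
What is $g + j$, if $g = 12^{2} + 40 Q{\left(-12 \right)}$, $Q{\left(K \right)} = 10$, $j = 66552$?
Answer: $67096$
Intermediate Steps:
$g = 544$ ($g = 12^{2} + 40 \cdot 10 = 144 + 400 = 544$)
$g + j = 544 + 66552 = 67096$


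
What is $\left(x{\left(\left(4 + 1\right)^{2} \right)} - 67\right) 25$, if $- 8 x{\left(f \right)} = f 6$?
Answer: $- \frac{8575}{4} \approx -2143.8$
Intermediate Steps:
$x{\left(f \right)} = - \frac{3 f}{4}$ ($x{\left(f \right)} = - \frac{f 6}{8} = - \frac{6 f}{8} = - \frac{3 f}{4}$)
$\left(x{\left(\left(4 + 1\right)^{2} \right)} - 67\right) 25 = \left(- \frac{3 \left(4 + 1\right)^{2}}{4} - 67\right) 25 = \left(- \frac{3 \cdot 5^{2}}{4} - 67\right) 25 = \left(\left(- \frac{3}{4}\right) 25 - 67\right) 25 = \left(- \frac{75}{4} - 67\right) 25 = \left(- \frac{343}{4}\right) 25 = - \frac{8575}{4}$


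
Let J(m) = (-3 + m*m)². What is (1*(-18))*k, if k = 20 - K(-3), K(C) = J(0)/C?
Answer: -414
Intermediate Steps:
J(m) = (-3 + m²)²
K(C) = 9/C (K(C) = (-3 + 0²)²/C = (-3 + 0)²/C = (-3)²/C = 9/C)
k = 23 (k = 20 - 9/(-3) = 20 - 9*(-1)/3 = 20 - 1*(-3) = 20 + 3 = 23)
(1*(-18))*k = (1*(-18))*23 = -18*23 = -414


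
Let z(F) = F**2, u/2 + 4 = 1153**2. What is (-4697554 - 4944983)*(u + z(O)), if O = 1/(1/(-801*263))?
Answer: -427950818787167523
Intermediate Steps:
u = 2658810 (u = -8 + 2*1153**2 = -8 + 2*1329409 = -8 + 2658818 = 2658810)
O = -210663 (O = 1/(-1/801*1/263) = 1/(-1/210663) = -210663)
(-4697554 - 4944983)*(u + z(O)) = (-4697554 - 4944983)*(2658810 + (-210663)**2) = -9642537*(2658810 + 44378899569) = -9642537*44381558379 = -427950818787167523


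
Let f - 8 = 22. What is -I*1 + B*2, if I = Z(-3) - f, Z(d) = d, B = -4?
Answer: 25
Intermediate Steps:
f = 30 (f = 8 + 22 = 30)
I = -33 (I = -3 - 1*30 = -3 - 30 = -33)
-I*1 + B*2 = -1*(-33)*1 - 4*2 = 33*1 - 8 = 33 - 8 = 25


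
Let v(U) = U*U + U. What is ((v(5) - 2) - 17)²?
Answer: 121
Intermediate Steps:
v(U) = U + U² (v(U) = U² + U = U + U²)
((v(5) - 2) - 17)² = ((5*(1 + 5) - 2) - 17)² = ((5*6 - 2) - 17)² = ((30 - 2) - 17)² = (28 - 17)² = 11² = 121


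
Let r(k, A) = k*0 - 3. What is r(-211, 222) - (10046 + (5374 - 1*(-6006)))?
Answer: -21429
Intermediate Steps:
r(k, A) = -3 (r(k, A) = 0 - 3 = -3)
r(-211, 222) - (10046 + (5374 - 1*(-6006))) = -3 - (10046 + (5374 - 1*(-6006))) = -3 - (10046 + (5374 + 6006)) = -3 - (10046 + 11380) = -3 - 1*21426 = -3 - 21426 = -21429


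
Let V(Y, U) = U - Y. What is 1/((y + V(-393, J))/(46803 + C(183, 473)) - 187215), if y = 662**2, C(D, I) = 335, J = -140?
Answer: -47138/8824502173 ≈ -5.3417e-6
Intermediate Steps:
y = 438244
1/((y + V(-393, J))/(46803 + C(183, 473)) - 187215) = 1/((438244 + (-140 - 1*(-393)))/(46803 + 335) - 187215) = 1/((438244 + (-140 + 393))/47138 - 187215) = 1/((438244 + 253)*(1/47138) - 187215) = 1/(438497*(1/47138) - 187215) = 1/(438497/47138 - 187215) = 1/(-8824502173/47138) = -47138/8824502173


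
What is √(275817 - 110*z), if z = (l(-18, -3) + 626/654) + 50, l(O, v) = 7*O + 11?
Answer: √30246119733/327 ≈ 531.85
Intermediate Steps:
l(O, v) = 11 + 7*O
z = -20942/327 (z = ((11 + 7*(-18)) + 626/654) + 50 = ((11 - 126) + 626*(1/654)) + 50 = (-115 + 313/327) + 50 = -37292/327 + 50 = -20942/327 ≈ -64.043)
√(275817 - 110*z) = √(275817 - 110*(-20942/327)) = √(275817 + 2303620/327) = √(92495779/327) = √30246119733/327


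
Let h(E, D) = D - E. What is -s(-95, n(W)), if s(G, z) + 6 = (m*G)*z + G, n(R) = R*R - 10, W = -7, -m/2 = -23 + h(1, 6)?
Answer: 133481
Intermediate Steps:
m = 36 (m = -2*(-23 + (6 - 1*1)) = -2*(-23 + (6 - 1)) = -2*(-23 + 5) = -2*(-18) = 36)
n(R) = -10 + R² (n(R) = R² - 10 = -10 + R²)
s(G, z) = -6 + G + 36*G*z (s(G, z) = -6 + ((36*G)*z + G) = -6 + (36*G*z + G) = -6 + (G + 36*G*z) = -6 + G + 36*G*z)
-s(-95, n(W)) = -(-6 - 95 + 36*(-95)*(-10 + (-7)²)) = -(-6 - 95 + 36*(-95)*(-10 + 49)) = -(-6 - 95 + 36*(-95)*39) = -(-6 - 95 - 133380) = -1*(-133481) = 133481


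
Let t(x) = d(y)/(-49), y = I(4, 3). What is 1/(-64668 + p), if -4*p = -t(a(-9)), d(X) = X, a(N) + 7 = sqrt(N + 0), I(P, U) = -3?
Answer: -196/12674925 ≈ -1.5464e-5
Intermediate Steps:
a(N) = -7 + sqrt(N) (a(N) = -7 + sqrt(N + 0) = -7 + sqrt(N))
y = -3
t(x) = 3/49 (t(x) = -3/(-49) = -3*(-1/49) = 3/49)
p = 3/196 (p = -(-1)*3/(4*49) = -1/4*(-3/49) = 3/196 ≈ 0.015306)
1/(-64668 + p) = 1/(-64668 + 3/196) = 1/(-12674925/196) = -196/12674925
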